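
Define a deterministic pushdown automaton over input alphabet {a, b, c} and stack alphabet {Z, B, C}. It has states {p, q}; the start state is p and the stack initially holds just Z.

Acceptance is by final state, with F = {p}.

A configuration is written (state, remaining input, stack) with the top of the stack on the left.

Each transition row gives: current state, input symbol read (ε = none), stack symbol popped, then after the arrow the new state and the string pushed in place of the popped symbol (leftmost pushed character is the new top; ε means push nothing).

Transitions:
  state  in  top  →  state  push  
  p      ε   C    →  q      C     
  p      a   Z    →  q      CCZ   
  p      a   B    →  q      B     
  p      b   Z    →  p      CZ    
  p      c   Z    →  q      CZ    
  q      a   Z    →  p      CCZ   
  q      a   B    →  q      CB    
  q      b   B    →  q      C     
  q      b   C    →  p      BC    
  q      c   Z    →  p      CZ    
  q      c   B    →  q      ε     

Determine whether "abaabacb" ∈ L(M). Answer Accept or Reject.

Accept

(p, abaabacb, Z) ⊢ (q, baabacb, CCZ) ⊢ (p, aabacb, BCCZ) ⊢ (q, abacb, BCCZ) ⊢ (q, bacb, CBCCZ) ⊢ (p, acb, BCBCCZ) ⊢ (q, cb, BCBCCZ) ⊢ (q, b, CBCCZ) ⊢ (p, ε, BCBCCZ)
All input consumed; state p ∈ F.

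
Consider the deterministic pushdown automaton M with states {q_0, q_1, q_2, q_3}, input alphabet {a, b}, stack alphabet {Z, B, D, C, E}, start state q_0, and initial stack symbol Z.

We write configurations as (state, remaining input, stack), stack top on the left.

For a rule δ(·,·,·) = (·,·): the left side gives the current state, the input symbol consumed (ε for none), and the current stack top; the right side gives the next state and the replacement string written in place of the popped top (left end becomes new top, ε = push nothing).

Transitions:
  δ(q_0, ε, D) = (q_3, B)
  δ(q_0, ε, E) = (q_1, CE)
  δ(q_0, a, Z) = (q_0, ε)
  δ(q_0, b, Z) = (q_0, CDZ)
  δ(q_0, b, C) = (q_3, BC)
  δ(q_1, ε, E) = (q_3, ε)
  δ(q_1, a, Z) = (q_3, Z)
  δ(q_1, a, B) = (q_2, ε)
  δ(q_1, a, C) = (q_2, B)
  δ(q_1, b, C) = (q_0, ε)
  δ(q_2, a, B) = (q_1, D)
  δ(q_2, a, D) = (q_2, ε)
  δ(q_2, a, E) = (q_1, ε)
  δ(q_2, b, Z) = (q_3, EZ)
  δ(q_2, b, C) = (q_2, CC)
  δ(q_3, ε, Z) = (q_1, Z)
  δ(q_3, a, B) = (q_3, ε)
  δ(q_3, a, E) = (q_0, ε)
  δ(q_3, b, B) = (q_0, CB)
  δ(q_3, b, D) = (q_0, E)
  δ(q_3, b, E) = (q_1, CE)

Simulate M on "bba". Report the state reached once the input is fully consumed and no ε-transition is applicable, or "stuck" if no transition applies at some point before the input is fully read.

q_3

(q_0, bba, Z) ⊢ (q_0, ba, CDZ) ⊢ (q_3, a, BCDZ) ⊢ (q_3, ε, CDZ)
All input consumed; M is in state q_3.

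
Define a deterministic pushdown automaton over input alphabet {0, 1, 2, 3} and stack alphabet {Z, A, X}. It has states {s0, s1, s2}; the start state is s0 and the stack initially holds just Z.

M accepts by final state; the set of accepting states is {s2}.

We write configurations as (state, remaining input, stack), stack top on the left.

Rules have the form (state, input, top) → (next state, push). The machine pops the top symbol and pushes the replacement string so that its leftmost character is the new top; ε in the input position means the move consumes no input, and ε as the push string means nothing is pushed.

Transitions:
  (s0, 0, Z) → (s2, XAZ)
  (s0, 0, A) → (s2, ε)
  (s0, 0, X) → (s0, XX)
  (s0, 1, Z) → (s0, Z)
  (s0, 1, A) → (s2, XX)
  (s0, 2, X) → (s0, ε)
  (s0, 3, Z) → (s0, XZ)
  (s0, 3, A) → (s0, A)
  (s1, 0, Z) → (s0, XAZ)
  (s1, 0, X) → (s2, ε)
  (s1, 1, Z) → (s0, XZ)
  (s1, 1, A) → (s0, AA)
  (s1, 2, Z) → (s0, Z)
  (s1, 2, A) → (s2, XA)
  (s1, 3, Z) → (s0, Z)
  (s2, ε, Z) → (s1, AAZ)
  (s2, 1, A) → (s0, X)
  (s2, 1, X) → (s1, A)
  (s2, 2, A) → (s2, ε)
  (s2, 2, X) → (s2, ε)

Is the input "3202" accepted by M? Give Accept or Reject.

(s0, 3202, Z) ⊢ (s0, 202, XZ) ⊢ (s0, 02, Z) ⊢ (s2, 2, XAZ) ⊢ (s2, ε, AZ)
All input consumed; state s2 ∈ F.

Accept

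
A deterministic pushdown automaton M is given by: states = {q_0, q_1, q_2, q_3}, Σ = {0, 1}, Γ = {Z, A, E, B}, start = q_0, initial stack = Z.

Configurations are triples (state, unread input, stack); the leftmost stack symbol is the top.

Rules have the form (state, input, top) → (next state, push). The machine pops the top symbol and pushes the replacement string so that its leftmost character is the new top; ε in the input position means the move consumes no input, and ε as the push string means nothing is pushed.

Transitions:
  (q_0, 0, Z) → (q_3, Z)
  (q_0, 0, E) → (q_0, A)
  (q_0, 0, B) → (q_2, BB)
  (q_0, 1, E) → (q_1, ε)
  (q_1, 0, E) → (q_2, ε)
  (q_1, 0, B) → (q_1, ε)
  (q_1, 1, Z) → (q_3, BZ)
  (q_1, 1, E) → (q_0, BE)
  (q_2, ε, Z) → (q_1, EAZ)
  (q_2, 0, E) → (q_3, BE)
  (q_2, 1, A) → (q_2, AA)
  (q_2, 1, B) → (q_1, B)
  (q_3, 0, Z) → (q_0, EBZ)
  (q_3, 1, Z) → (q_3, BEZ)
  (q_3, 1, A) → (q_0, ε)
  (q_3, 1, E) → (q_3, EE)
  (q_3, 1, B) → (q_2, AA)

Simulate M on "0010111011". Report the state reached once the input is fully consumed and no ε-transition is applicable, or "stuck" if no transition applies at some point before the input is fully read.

(q_0, 0010111011, Z)
  read 0, top Z: go to q_3, push Z → (q_3, 010111011, Z)
  read 0, top Z: go to q_0, push EBZ → (q_0, 10111011, EBZ)
  read 1, top E: go to q_1, push ε → (q_1, 0111011, BZ)
  read 0, top B: go to q_1, push ε → (q_1, 111011, Z)
  read 1, top Z: go to q_3, push BZ → (q_3, 11011, BZ)
  read 1, top B: go to q_2, push AA → (q_2, 1011, AAZ)
  read 1, top A: go to q_2, push AA → (q_2, 011, AAAZ)
No transition for (q_2, 0, top A); M blocks with input 011 remaining.

stuck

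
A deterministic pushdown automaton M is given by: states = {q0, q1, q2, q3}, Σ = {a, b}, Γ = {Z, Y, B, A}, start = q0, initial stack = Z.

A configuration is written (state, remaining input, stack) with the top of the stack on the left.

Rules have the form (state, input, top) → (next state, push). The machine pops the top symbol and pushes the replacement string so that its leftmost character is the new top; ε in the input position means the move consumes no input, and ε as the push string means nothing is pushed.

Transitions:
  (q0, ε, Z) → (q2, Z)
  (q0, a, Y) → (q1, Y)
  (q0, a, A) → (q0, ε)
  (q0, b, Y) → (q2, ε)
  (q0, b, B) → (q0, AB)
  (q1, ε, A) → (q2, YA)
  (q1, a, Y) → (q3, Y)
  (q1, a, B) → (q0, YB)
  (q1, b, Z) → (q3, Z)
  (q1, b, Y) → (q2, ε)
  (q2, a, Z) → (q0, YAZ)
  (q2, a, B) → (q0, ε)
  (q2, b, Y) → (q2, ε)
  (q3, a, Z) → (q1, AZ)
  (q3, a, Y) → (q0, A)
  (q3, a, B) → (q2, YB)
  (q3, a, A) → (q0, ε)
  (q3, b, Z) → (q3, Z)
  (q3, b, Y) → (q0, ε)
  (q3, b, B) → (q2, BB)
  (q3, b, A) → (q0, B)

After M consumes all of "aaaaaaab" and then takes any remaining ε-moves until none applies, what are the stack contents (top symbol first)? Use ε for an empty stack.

AZ

(q0, aaaaaaab, Z)
  ε-move, top Z: go to q2, push Z → (q2, aaaaaaab, Z)
  read a, top Z: go to q0, push YAZ → (q0, aaaaaab, YAZ)
  read a, top Y: go to q1, push Y → (q1, aaaaab, YAZ)
  read a, top Y: go to q3, push Y → (q3, aaaab, YAZ)
  read a, top Y: go to q0, push A → (q0, aaab, AAZ)
  read a, top A: go to q0, push ε → (q0, aab, AZ)
  read a, top A: go to q0, push ε → (q0, ab, Z)
  ε-move, top Z: go to q2, push Z → (q2, ab, Z)
  read a, top Z: go to q0, push YAZ → (q0, b, YAZ)
  read b, top Y: go to q2, push ε → (q2, ε, AZ)
All input consumed in state q2 with stack AZ.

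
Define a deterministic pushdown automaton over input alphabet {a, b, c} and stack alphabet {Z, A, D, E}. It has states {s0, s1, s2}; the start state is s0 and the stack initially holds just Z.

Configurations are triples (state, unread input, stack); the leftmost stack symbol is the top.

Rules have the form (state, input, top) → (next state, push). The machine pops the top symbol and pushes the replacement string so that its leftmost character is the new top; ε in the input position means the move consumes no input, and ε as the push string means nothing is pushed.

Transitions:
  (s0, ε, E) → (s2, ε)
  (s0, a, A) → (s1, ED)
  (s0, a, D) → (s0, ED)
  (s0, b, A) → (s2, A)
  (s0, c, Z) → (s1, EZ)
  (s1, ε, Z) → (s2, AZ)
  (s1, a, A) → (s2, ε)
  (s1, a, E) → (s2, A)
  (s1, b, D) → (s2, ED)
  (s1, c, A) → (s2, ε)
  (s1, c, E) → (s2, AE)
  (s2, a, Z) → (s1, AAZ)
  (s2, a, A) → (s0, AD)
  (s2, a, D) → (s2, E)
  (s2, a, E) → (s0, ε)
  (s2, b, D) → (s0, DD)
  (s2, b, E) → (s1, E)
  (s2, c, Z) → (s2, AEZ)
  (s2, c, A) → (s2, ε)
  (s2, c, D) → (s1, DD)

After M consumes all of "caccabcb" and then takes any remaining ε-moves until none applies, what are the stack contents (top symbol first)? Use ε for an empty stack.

DDEZ

(s0, caccabcb, Z)
  read c, top Z: go to s1, push EZ → (s1, accabcb, EZ)
  read a, top E: go to s2, push A → (s2, ccabcb, AZ)
  read c, top A: go to s2, push ε → (s2, cabcb, Z)
  read c, top Z: go to s2, push AEZ → (s2, abcb, AEZ)
  read a, top A: go to s0, push AD → (s0, bcb, ADEZ)
  read b, top A: go to s2, push A → (s2, cb, ADEZ)
  read c, top A: go to s2, push ε → (s2, b, DEZ)
  read b, top D: go to s0, push DD → (s0, ε, DDEZ)
All input consumed in state s0 with stack DDEZ.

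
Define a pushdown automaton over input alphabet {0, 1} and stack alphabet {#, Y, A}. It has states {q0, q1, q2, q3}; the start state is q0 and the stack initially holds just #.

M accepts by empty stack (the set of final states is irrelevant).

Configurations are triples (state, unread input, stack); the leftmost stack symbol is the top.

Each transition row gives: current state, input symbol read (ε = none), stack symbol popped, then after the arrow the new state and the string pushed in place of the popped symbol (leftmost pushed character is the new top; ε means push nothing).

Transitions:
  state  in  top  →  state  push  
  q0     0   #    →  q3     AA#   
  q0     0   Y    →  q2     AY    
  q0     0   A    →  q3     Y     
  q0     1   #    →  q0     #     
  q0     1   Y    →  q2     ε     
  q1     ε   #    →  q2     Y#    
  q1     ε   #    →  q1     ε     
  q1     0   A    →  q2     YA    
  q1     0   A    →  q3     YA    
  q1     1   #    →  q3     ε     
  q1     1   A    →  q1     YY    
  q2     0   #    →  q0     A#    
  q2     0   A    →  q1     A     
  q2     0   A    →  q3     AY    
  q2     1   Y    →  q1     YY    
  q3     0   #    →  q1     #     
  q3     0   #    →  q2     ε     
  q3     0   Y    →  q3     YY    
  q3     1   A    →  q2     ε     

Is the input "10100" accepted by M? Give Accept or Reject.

No computation consumes all input and empties the stack.

Reject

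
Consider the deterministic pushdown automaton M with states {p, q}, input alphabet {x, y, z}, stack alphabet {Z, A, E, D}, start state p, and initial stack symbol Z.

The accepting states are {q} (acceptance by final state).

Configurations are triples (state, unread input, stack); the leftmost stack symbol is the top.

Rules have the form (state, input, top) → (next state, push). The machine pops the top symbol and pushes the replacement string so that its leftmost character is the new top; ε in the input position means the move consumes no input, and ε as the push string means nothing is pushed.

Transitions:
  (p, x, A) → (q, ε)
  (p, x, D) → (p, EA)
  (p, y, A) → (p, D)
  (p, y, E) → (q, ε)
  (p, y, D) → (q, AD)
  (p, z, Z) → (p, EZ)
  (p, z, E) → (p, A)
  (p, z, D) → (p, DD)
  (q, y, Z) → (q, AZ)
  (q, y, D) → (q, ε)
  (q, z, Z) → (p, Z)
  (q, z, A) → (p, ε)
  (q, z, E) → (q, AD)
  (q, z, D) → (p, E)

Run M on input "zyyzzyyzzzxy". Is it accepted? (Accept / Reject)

Accept

(p, zyyzzyyzzzxy, Z) ⊢ (p, yyzzyyzzzxy, EZ) ⊢ (q, yzzyyzzzxy, Z) ⊢ (q, zzyyzzzxy, AZ) ⊢ (p, zyyzzzxy, Z) ⊢ (p, yyzzzxy, EZ) ⊢ (q, yzzzxy, Z) ⊢ (q, zzzxy, AZ) ⊢ (p, zzxy, Z) ⊢ (p, zxy, EZ) ⊢ (p, xy, AZ) ⊢ (q, y, Z) ⊢ (q, ε, AZ)
All input consumed; state q ∈ F.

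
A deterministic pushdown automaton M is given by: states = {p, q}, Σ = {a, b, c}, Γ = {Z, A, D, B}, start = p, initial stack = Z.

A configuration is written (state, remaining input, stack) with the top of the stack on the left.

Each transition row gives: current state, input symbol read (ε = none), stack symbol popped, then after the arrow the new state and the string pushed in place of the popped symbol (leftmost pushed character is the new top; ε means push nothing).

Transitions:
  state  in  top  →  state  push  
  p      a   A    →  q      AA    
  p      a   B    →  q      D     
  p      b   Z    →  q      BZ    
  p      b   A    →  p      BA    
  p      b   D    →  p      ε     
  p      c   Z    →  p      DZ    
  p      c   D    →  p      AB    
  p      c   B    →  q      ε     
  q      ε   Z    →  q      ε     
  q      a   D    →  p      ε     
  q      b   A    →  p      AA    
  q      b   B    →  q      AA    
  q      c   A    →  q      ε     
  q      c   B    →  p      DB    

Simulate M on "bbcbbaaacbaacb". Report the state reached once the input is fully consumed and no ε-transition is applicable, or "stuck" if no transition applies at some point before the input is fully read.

(p, bbcbbaaacbaacb, Z)
  read b, top Z: go to q, push BZ → (q, bcbbaaacbaacb, BZ)
  read b, top B: go to q, push AA → (q, cbbaaacbaacb, AAZ)
  read c, top A: go to q, push ε → (q, bbaaacbaacb, AZ)
  read b, top A: go to p, push AA → (p, baaacbaacb, AAZ)
  read b, top A: go to p, push BA → (p, aaacbaacb, BAAZ)
  read a, top B: go to q, push D → (q, aacbaacb, DAAZ)
  read a, top D: go to p, push ε → (p, acbaacb, AAZ)
  read a, top A: go to q, push AA → (q, cbaacb, AAAZ)
  read c, top A: go to q, push ε → (q, baacb, AAZ)
  read b, top A: go to p, push AA → (p, aacb, AAAZ)
  read a, top A: go to q, push AA → (q, acb, AAAAZ)
No transition for (q, a, top A); M blocks with input acb remaining.

stuck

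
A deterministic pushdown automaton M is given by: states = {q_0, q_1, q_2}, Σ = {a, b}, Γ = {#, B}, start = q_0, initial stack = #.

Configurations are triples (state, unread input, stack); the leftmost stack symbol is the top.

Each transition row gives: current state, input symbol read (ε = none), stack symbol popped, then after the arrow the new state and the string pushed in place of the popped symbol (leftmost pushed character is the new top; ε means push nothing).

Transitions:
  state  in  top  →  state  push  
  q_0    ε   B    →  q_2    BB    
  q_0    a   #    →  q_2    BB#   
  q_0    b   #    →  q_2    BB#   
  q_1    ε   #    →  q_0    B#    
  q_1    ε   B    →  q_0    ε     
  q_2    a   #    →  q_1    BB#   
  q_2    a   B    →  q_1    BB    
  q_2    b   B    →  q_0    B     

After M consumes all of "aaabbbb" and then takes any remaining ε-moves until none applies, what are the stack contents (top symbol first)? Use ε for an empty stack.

BBBBBBBB#

(q_0, aaabbbb, #) ⊢ (q_2, aabbbb, BB#) ⊢ (q_1, abbbb, BBB#) ⊢ (q_0, abbbb, BB#) ⊢ (q_2, abbbb, BBB#) ⊢ (q_1, bbbb, BBBB#) ⊢ (q_0, bbbb, BBB#) ⊢ (q_2, bbbb, BBBB#) ⊢ (q_0, bbb, BBBB#) ⊢ (q_2, bbb, BBBBB#) ⊢ (q_0, bb, BBBBB#) ⊢ (q_2, bb, BBBBBB#) ⊢ (q_0, b, BBBBBB#) ⊢ (q_2, b, BBBBBBB#) ⊢ (q_0, ε, BBBBBBB#) ⊢ (q_2, ε, BBBBBBBB#)
All input consumed in state q_2 with stack BBBBBBBB#.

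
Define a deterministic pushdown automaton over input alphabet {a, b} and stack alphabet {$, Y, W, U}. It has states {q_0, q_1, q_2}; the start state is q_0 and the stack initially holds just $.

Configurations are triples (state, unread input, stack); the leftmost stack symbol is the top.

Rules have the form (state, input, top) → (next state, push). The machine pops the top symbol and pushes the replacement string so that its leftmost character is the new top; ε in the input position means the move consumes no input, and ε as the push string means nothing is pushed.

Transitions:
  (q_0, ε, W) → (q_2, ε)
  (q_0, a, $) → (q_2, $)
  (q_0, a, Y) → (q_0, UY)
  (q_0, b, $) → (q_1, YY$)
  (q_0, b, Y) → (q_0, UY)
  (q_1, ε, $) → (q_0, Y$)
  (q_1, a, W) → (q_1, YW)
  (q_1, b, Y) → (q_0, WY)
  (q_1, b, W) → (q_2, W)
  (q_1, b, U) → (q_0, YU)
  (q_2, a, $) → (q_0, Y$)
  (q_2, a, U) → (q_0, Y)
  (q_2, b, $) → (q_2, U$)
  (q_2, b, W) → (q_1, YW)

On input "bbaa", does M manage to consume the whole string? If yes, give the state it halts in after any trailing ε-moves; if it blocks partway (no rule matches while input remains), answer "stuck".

stuck

(q_0, bbaa, $)
  read b, top $: go to q_1, push YY$ → (q_1, baa, YY$)
  read b, top Y: go to q_0, push WY → (q_0, aa, WYY$)
  ε-move, top W: go to q_2, push ε → (q_2, aa, YY$)
No transition for (q_2, a, top Y); M blocks with input aa remaining.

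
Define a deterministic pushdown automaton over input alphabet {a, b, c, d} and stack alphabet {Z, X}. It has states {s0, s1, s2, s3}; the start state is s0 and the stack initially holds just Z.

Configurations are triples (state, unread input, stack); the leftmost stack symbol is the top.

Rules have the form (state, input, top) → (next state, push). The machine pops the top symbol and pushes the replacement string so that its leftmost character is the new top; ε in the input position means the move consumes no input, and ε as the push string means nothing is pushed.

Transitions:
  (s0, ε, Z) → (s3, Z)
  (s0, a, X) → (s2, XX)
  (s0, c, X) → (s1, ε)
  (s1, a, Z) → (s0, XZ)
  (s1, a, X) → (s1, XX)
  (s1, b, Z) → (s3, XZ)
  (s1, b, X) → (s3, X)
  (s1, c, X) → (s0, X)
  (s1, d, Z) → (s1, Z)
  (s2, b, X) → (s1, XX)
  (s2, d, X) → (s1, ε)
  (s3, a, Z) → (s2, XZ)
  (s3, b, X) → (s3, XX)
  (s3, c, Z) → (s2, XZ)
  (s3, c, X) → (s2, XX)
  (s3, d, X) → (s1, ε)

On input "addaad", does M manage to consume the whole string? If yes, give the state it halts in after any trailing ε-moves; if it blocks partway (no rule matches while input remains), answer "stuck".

s1

(s0, addaad, Z)
  ε-move, top Z: go to s3, push Z → (s3, addaad, Z)
  read a, top Z: go to s2, push XZ → (s2, ddaad, XZ)
  read d, top X: go to s1, push ε → (s1, daad, Z)
  read d, top Z: go to s1, push Z → (s1, aad, Z)
  read a, top Z: go to s0, push XZ → (s0, ad, XZ)
  read a, top X: go to s2, push XX → (s2, d, XXZ)
  read d, top X: go to s1, push ε → (s1, ε, XZ)
All input consumed; M is in state s1.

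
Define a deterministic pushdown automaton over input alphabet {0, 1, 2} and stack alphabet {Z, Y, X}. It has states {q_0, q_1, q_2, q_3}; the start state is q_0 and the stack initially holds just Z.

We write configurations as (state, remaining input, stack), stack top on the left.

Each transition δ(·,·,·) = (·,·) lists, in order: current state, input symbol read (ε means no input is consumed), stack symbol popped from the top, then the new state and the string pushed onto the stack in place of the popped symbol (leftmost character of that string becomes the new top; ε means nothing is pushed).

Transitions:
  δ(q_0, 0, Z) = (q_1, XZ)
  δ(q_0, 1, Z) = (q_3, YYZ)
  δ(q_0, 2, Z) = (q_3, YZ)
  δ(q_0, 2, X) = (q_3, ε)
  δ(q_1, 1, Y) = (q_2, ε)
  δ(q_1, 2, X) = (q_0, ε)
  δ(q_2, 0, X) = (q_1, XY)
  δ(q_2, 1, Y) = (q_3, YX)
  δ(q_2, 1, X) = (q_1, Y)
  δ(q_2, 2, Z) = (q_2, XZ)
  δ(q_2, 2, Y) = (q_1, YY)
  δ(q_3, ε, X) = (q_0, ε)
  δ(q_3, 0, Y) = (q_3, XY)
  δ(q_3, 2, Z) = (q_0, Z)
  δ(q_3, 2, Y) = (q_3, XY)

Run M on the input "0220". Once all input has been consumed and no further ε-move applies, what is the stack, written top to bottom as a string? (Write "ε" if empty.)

(q_0, 0220, Z) ⊢ (q_1, 220, XZ) ⊢ (q_0, 20, Z) ⊢ (q_3, 0, YZ) ⊢ (q_3, ε, XYZ) ⊢ (q_0, ε, YZ)
All input consumed in state q_0 with stack YZ.

YZ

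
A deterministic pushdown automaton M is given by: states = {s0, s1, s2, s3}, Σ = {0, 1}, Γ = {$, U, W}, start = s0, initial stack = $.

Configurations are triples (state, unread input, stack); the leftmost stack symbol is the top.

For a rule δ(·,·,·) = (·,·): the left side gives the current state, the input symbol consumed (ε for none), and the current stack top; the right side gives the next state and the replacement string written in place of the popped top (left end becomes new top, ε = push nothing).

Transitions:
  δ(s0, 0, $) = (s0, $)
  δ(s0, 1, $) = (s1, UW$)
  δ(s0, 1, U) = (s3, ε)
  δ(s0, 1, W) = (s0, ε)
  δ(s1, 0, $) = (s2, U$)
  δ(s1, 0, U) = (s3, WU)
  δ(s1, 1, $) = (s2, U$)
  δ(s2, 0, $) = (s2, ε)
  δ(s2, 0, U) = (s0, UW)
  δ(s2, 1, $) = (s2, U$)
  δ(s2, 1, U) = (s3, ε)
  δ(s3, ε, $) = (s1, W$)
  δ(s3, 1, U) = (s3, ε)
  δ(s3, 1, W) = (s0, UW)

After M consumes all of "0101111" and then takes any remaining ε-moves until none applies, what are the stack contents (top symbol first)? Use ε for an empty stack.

WUW$

(s0, 0101111, $)
  read 0, top $: go to s0, push $ → (s0, 101111, $)
  read 1, top $: go to s1, push UW$ → (s1, 01111, UW$)
  read 0, top U: go to s3, push WU → (s3, 1111, WUW$)
  read 1, top W: go to s0, push UW → (s0, 111, UWUW$)
  read 1, top U: go to s3, push ε → (s3, 11, WUW$)
  read 1, top W: go to s0, push UW → (s0, 1, UWUW$)
  read 1, top U: go to s3, push ε → (s3, ε, WUW$)
All input consumed in state s3 with stack WUW$.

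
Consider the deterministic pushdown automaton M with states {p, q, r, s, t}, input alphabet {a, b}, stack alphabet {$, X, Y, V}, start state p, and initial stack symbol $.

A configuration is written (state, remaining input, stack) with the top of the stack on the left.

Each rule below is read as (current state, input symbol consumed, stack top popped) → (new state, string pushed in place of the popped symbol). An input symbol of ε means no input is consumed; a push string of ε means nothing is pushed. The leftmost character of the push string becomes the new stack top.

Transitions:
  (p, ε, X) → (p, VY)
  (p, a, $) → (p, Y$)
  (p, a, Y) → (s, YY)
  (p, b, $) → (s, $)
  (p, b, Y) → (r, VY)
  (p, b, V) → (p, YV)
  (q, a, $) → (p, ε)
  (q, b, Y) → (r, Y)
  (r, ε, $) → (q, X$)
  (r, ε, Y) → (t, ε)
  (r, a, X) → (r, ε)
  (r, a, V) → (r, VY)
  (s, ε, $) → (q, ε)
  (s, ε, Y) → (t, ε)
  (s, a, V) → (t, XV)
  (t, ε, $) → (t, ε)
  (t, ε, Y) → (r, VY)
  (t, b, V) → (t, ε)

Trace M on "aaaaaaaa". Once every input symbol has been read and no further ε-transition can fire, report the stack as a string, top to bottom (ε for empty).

VYYYYYYY$

(p, aaaaaaaa, $)
  read a, top $: go to p, push Y$ → (p, aaaaaaa, Y$)
  read a, top Y: go to s, push YY → (s, aaaaaa, YY$)
  ε-move, top Y: go to t, push ε → (t, aaaaaa, Y$)
  ε-move, top Y: go to r, push VY → (r, aaaaaa, VY$)
  read a, top V: go to r, push VY → (r, aaaaa, VYY$)
  read a, top V: go to r, push VY → (r, aaaa, VYYY$)
  read a, top V: go to r, push VY → (r, aaa, VYYYY$)
  read a, top V: go to r, push VY → (r, aa, VYYYYY$)
  read a, top V: go to r, push VY → (r, a, VYYYYYY$)
  read a, top V: go to r, push VY → (r, ε, VYYYYYYY$)
All input consumed in state r with stack VYYYYYYY$.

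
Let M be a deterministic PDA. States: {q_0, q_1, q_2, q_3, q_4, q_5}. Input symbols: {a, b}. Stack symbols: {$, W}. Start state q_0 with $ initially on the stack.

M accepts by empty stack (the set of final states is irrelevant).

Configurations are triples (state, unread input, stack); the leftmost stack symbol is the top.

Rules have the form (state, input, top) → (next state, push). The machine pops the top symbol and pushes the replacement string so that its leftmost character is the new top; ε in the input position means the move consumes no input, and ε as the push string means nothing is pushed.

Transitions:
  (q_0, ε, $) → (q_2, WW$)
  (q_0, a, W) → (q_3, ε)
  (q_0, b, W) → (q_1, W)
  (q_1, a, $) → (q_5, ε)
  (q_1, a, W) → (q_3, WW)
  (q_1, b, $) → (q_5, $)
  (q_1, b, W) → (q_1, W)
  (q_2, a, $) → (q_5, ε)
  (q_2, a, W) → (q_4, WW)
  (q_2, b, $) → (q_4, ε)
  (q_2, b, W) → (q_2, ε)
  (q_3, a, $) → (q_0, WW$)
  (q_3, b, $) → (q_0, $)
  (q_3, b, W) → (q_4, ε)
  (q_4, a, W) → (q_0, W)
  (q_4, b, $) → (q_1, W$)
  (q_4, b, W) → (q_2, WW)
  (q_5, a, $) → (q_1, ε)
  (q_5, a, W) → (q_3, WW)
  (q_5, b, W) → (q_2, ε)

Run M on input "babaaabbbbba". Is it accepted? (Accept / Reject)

(q_0, babaaabbbbba, $)
  ε-move, top $: go to q_2, push WW$ → (q_2, babaaabbbbba, WW$)
  read b, top W: go to q_2, push ε → (q_2, abaaabbbbba, W$)
  read a, top W: go to q_4, push WW → (q_4, baaabbbbba, WW$)
  read b, top W: go to q_2, push WW → (q_2, aaabbbbba, WWW$)
  read a, top W: go to q_4, push WW → (q_4, aabbbbba, WWWW$)
  read a, top W: go to q_0, push W → (q_0, abbbbba, WWWW$)
  read a, top W: go to q_3, push ε → (q_3, bbbbba, WWW$)
  read b, top W: go to q_4, push ε → (q_4, bbbba, WW$)
  read b, top W: go to q_2, push WW → (q_2, bbba, WWW$)
  read b, top W: go to q_2, push ε → (q_2, bba, WW$)
  read b, top W: go to q_2, push ε → (q_2, ba, W$)
  read b, top W: go to q_2, push ε → (q_2, a, $)
  read a, top $: go to q_5, push ε → (q_5, ε, ε)
All input consumed and the stack is empty.

Accept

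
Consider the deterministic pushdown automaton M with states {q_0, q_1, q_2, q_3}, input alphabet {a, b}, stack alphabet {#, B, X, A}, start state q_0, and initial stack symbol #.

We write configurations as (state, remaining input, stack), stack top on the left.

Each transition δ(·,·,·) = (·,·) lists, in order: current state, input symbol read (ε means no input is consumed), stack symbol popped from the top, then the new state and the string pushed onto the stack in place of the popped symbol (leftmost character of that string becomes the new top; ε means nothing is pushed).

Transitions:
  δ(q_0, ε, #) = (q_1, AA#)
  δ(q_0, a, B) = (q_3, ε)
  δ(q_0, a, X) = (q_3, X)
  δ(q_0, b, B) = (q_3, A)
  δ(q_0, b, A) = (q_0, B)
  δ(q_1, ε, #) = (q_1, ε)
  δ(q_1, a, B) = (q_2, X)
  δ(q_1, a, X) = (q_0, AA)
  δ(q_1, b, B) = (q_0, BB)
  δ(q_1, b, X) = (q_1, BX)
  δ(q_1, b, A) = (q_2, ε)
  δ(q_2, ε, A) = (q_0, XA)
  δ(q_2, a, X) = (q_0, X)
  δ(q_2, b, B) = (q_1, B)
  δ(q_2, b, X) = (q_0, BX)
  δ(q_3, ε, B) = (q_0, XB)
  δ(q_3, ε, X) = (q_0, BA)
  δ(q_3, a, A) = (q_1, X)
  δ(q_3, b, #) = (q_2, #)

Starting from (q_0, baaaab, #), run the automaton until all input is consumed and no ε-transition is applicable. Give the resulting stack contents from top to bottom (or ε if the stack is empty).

(q_0, baaaab, #) ⊢ (q_1, baaaab, AA#) ⊢ (q_2, aaaab, A#) ⊢ (q_0, aaaab, XA#) ⊢ (q_3, aaab, XA#) ⊢ (q_0, aaab, BAA#) ⊢ (q_3, aab, AA#) ⊢ (q_1, ab, XA#) ⊢ (q_0, b, AAA#) ⊢ (q_0, ε, BAA#)
All input consumed in state q_0 with stack BAA#.

BAA#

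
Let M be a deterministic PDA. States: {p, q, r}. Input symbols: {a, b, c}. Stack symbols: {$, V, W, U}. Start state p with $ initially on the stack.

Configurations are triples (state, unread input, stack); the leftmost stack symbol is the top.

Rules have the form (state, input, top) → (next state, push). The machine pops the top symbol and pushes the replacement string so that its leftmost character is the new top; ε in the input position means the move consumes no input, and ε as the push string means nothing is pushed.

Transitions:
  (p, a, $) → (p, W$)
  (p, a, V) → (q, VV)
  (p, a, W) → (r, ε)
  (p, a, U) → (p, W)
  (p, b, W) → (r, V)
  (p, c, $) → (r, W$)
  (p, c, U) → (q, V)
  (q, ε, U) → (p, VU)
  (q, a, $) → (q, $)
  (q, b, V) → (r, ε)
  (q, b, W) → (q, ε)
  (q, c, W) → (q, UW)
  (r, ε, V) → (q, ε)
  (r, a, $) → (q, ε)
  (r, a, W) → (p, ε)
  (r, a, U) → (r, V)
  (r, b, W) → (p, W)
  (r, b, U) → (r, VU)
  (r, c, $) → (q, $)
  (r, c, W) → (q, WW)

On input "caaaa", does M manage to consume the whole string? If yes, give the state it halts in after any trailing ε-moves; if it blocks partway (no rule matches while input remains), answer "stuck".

q

(p, caaaa, $)
  read c, top $: go to r, push W$ → (r, aaaa, W$)
  read a, top W: go to p, push ε → (p, aaa, $)
  read a, top $: go to p, push W$ → (p, aa, W$)
  read a, top W: go to r, push ε → (r, a, $)
  read a, top $: go to q, push ε → (q, ε, ε)
All input consumed; M is in state q.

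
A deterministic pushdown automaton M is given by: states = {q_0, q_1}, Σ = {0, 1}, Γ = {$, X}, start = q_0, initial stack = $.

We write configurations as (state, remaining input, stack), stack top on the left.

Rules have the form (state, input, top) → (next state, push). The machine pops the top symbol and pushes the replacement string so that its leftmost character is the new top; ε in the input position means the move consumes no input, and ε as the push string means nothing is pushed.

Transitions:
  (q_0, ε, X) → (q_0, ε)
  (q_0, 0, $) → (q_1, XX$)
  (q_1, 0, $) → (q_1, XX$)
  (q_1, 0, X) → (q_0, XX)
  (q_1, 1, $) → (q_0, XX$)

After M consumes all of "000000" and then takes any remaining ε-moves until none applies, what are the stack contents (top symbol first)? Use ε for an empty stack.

(q_0, 000000, $)
  read 0, top $: go to q_1, push XX$ → (q_1, 00000, XX$)
  read 0, top X: go to q_0, push XX → (q_0, 0000, XXX$)
  ε-move, top X: go to q_0, push ε → (q_0, 0000, XX$)
  ε-move, top X: go to q_0, push ε → (q_0, 0000, X$)
  ε-move, top X: go to q_0, push ε → (q_0, 0000, $)
  read 0, top $: go to q_1, push XX$ → (q_1, 000, XX$)
  read 0, top X: go to q_0, push XX → (q_0, 00, XXX$)
  ε-move, top X: go to q_0, push ε → (q_0, 00, XX$)
  ε-move, top X: go to q_0, push ε → (q_0, 00, X$)
  ε-move, top X: go to q_0, push ε → (q_0, 00, $)
  read 0, top $: go to q_1, push XX$ → (q_1, 0, XX$)
  read 0, top X: go to q_0, push XX → (q_0, ε, XXX$)
  ε-move, top X: go to q_0, push ε → (q_0, ε, XX$)
  ε-move, top X: go to q_0, push ε → (q_0, ε, X$)
  ε-move, top X: go to q_0, push ε → (q_0, ε, $)
All input consumed in state q_0 with stack $.

$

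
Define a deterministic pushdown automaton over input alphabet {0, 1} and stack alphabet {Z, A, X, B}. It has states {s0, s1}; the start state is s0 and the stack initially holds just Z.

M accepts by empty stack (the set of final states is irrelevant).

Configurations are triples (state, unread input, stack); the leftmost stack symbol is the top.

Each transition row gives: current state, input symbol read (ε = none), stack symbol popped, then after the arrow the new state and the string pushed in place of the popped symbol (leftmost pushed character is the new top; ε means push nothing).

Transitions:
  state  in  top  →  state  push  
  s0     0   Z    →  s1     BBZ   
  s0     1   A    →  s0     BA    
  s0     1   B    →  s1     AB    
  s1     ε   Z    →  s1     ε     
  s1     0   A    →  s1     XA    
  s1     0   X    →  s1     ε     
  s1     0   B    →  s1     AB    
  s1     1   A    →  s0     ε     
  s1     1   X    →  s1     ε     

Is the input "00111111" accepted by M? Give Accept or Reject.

Reject

(s0, 00111111, Z) ⊢ (s1, 0111111, BBZ) ⊢ (s1, 111111, ABBZ) ⊢ (s0, 11111, BBZ) ⊢ (s1, 1111, ABBZ) ⊢ (s0, 111, BBZ) ⊢ (s1, 11, ABBZ) ⊢ (s0, 1, BBZ) ⊢ (s1, ε, ABBZ)
All input consumed; stack is ABBZ, not empty, and no further ε-move applies.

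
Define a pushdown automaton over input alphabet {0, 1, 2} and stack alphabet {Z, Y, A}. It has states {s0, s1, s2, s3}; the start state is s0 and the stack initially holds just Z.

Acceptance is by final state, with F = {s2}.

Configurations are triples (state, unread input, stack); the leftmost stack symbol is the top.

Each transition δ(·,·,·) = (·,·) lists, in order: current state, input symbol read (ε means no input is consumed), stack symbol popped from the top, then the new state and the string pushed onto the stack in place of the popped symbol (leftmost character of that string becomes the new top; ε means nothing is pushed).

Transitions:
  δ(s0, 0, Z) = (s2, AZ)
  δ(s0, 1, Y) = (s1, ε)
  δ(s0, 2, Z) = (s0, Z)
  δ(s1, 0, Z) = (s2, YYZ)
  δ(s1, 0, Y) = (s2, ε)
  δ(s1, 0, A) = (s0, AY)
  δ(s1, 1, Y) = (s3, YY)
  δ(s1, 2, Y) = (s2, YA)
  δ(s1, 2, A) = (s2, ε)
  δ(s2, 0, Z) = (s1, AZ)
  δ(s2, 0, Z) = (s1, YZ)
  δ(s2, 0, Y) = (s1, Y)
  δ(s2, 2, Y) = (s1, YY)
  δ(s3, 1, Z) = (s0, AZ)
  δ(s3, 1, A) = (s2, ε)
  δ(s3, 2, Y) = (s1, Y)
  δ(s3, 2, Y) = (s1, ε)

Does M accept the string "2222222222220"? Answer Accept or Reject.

Accept

One accepting computation: (s0, 2222222222220, Z) ⊢ (s0, 222222222220, Z) ⊢ (s0, 22222222220, Z) ⊢ (s0, 2222222220, Z) ⊢ (s0, 222222220, Z) ⊢ (s0, 22222220, Z) ⊢ (s0, 2222220, Z) ⊢ (s0, 222220, Z) ⊢ (s0, 22220, Z) ⊢ (s0, 2220, Z) ⊢ (s0, 220, Z) ⊢ (s0, 20, Z) ⊢ (s0, 0, Z) ⊢ (s2, ε, AZ)
All input consumed and state s2 ∈ F.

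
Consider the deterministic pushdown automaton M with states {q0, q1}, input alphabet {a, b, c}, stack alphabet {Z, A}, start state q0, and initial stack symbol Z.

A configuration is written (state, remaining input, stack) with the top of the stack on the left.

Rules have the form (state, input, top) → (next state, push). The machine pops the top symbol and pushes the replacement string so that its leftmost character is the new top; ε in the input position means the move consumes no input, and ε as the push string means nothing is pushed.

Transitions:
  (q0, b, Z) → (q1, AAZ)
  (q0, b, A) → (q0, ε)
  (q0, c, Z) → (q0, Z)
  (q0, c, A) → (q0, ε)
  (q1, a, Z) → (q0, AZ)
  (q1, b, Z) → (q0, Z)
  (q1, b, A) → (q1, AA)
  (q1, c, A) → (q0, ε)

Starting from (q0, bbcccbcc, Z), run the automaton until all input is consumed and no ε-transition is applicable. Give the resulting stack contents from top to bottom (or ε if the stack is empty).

(q0, bbcccbcc, Z)
  read b, top Z: go to q1, push AAZ → (q1, bcccbcc, AAZ)
  read b, top A: go to q1, push AA → (q1, cccbcc, AAAZ)
  read c, top A: go to q0, push ε → (q0, ccbcc, AAZ)
  read c, top A: go to q0, push ε → (q0, cbcc, AZ)
  read c, top A: go to q0, push ε → (q0, bcc, Z)
  read b, top Z: go to q1, push AAZ → (q1, cc, AAZ)
  read c, top A: go to q0, push ε → (q0, c, AZ)
  read c, top A: go to q0, push ε → (q0, ε, Z)
All input consumed in state q0 with stack Z.

Z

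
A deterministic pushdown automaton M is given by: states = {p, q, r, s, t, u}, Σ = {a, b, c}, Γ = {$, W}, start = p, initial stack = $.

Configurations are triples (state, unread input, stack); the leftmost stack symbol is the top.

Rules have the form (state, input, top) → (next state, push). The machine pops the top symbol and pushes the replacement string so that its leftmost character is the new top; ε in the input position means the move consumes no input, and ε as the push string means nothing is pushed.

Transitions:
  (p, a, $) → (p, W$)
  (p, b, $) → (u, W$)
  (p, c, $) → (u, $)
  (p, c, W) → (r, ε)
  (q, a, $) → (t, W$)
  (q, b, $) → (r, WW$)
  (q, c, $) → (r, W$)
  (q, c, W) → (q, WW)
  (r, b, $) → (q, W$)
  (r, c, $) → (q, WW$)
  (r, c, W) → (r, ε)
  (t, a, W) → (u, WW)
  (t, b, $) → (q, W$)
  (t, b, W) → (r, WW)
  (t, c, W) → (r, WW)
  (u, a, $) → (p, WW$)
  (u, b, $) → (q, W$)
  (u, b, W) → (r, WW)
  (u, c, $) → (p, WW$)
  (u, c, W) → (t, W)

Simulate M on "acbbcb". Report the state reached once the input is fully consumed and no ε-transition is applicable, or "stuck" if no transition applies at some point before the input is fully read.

stuck

(p, acbbcb, $)
  read a, top $: go to p, push W$ → (p, cbbcb, W$)
  read c, top W: go to r, push ε → (r, bbcb, $)
  read b, top $: go to q, push W$ → (q, bcb, W$)
No transition for (q, b, top W); M blocks with input bcb remaining.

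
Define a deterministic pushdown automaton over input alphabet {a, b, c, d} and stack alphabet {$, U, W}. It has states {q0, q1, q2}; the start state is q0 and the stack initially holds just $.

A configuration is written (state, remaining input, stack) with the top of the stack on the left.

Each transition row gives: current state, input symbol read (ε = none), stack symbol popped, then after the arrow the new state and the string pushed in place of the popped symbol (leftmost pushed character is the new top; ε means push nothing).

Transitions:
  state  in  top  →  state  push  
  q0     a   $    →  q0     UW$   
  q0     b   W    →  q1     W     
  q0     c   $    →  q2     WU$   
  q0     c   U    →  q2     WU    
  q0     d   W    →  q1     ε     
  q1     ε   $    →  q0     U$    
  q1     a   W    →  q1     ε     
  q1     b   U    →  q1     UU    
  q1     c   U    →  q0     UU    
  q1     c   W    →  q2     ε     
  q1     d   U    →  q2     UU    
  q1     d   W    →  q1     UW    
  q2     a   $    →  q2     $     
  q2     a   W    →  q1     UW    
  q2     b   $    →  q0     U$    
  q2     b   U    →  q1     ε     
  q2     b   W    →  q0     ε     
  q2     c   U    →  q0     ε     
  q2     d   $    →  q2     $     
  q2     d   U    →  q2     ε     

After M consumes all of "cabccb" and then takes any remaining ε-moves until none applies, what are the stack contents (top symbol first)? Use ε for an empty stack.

UUUWU$

(q0, cabccb, $)
  read c, top $: go to q2, push WU$ → (q2, abccb, WU$)
  read a, top W: go to q1, push UW → (q1, bccb, UWU$)
  read b, top U: go to q1, push UU → (q1, ccb, UUWU$)
  read c, top U: go to q0, push UU → (q0, cb, UUUWU$)
  read c, top U: go to q2, push WU → (q2, b, WUUUWU$)
  read b, top W: go to q0, push ε → (q0, ε, UUUWU$)
All input consumed in state q0 with stack UUUWU$.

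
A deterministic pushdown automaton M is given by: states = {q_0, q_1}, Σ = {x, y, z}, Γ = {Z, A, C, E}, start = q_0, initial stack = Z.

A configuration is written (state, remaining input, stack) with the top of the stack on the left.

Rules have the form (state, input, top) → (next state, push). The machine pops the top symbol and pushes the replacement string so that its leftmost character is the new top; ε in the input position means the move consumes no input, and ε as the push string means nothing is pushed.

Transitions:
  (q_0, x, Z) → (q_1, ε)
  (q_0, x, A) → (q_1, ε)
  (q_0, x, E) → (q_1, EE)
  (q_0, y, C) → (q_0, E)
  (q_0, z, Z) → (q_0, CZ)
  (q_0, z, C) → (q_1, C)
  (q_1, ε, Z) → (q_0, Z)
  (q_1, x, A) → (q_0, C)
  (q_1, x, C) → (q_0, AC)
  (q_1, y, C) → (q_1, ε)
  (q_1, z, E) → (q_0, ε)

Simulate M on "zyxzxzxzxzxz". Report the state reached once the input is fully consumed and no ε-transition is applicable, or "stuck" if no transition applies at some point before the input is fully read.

q_0

(q_0, zyxzxzxzxzxz, Z)
  read z, top Z: go to q_0, push CZ → (q_0, yxzxzxzxzxz, CZ)
  read y, top C: go to q_0, push E → (q_0, xzxzxzxzxz, EZ)
  read x, top E: go to q_1, push EE → (q_1, zxzxzxzxz, EEZ)
  read z, top E: go to q_0, push ε → (q_0, xzxzxzxz, EZ)
  read x, top E: go to q_1, push EE → (q_1, zxzxzxz, EEZ)
  read z, top E: go to q_0, push ε → (q_0, xzxzxz, EZ)
  read x, top E: go to q_1, push EE → (q_1, zxzxz, EEZ)
  read z, top E: go to q_0, push ε → (q_0, xzxz, EZ)
  read x, top E: go to q_1, push EE → (q_1, zxz, EEZ)
  read z, top E: go to q_0, push ε → (q_0, xz, EZ)
  read x, top E: go to q_1, push EE → (q_1, z, EEZ)
  read z, top E: go to q_0, push ε → (q_0, ε, EZ)
All input consumed; M is in state q_0.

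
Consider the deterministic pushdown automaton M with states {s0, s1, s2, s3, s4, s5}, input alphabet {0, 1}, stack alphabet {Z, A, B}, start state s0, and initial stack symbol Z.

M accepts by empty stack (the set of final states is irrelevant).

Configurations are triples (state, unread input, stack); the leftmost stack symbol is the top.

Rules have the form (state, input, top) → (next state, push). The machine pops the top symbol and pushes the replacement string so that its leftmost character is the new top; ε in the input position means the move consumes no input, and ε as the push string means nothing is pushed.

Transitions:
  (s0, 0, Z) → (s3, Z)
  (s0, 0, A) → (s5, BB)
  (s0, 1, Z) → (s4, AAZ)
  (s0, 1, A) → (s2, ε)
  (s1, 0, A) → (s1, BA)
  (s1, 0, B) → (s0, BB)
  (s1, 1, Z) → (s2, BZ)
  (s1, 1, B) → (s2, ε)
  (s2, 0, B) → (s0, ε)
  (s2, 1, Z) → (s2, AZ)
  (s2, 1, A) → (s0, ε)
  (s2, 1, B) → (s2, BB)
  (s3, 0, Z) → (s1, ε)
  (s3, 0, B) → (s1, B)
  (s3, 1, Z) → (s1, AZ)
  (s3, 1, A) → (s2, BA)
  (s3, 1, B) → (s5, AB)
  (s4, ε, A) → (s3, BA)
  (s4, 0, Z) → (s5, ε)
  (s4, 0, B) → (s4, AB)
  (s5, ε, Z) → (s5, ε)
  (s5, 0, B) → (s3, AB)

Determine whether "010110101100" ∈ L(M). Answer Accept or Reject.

(s0, 010110101100, Z)
  read 0, top Z: go to s3, push Z → (s3, 10110101100, Z)
  read 1, top Z: go to s1, push AZ → (s1, 0110101100, AZ)
  read 0, top A: go to s1, push BA → (s1, 110101100, BAZ)
  read 1, top B: go to s2, push ε → (s2, 10101100, AZ)
  read 1, top A: go to s0, push ε → (s0, 0101100, Z)
  read 0, top Z: go to s3, push Z → (s3, 101100, Z)
  read 1, top Z: go to s1, push AZ → (s1, 01100, AZ)
  read 0, top A: go to s1, push BA → (s1, 1100, BAZ)
  read 1, top B: go to s2, push ε → (s2, 100, AZ)
  read 1, top A: go to s0, push ε → (s0, 00, Z)
  read 0, top Z: go to s3, push Z → (s3, 0, Z)
  read 0, top Z: go to s1, push ε → (s1, ε, ε)
All input consumed and the stack is empty.

Accept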